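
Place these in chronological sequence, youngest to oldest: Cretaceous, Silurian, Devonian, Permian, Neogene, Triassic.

Era membership (oldest first within each) — Paleozoic: Silurian, Devonian, Permian; Mesozoic: Triassic, Cretaceous; Cenozoic: Neogene. Paleozoic precedes Mesozoic, which precedes Cenozoic. Concatenating the groups in that era order and then reversing gives youngest to oldest.

Neogene, then Cretaceous, then Triassic, then Permian, then Devonian, then Silurian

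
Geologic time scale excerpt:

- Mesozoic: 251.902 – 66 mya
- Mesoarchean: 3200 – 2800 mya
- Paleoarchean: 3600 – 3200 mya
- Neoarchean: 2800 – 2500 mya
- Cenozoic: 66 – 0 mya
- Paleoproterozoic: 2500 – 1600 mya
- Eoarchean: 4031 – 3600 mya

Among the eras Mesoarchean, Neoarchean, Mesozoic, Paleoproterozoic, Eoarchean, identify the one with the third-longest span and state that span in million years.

Mesoarchean, 400 million years

Durations: Mesoarchean 400; Neoarchean 300; Mesozoic 185.902; Paleoproterozoic 900; Eoarchean 431 Myr.
Sorted longest-first: Paleoproterozoic (900), Eoarchean (431), Mesoarchean (400), Neoarchean (300), Mesozoic (185.902).
The third longest is Mesoarchean at 400 Myr.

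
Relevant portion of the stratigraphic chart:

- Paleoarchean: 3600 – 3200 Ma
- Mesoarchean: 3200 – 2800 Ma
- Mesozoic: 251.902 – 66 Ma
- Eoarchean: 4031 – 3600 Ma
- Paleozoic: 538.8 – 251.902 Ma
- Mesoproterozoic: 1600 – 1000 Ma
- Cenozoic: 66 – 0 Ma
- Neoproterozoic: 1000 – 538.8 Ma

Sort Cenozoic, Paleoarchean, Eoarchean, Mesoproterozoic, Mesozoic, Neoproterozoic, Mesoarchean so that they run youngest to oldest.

Sorting by start age (ascending Ma, since larger Ma = older): Cenozoic began 66, Mesozoic began 251.902, Neoproterozoic began 1000, Mesoproterozoic began 1600, Mesoarchean began 3200, Paleoarchean began 3600, Eoarchean began 4031.

Cenozoic, Mesozoic, Neoproterozoic, Mesoproterozoic, Mesoarchean, Paleoarchean, Eoarchean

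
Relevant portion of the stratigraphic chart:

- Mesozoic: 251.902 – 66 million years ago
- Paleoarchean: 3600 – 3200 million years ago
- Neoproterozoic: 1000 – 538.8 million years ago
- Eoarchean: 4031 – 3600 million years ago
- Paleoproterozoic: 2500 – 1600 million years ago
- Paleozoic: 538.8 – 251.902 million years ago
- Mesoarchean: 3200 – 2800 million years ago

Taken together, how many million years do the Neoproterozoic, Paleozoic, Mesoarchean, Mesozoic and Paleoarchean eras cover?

1734 million years

Duration is start − end for each: (1000 − 538.8) + (538.8 − 251.902) + (3200 − 2800) + (251.902 − 66) + (3600 − 3200).
That is 461.2 + 286.898 + 400 + 185.902 + 400, which totals 1734 million years.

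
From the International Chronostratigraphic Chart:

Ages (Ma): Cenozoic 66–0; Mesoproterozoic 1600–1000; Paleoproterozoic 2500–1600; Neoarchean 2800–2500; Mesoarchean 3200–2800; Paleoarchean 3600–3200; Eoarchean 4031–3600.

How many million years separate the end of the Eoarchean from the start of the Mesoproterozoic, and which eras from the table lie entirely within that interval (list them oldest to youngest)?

2000 million years; Paleoarchean, Mesoarchean, Neoarchean, Paleoproterozoic

The Eoarchean closes at 3600 Ma and the Mesoproterozoic opens at 1600 Ma, so the interval is 3600 − 1600 = 2000 Myr.
An era fits inside if it starts at or after 3600 Ma and ends at or before 1600 Ma; oldest first that gives Paleoarchean, Mesoarchean, Neoarchean, Paleoproterozoic.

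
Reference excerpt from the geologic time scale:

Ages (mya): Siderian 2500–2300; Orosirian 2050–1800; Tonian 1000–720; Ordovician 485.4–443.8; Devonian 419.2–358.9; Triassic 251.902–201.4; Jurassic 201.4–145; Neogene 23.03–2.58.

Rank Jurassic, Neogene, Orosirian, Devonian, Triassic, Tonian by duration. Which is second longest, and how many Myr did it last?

Start − end for each: Jurassic 201.4 − 145 = 56.4; Neogene 23.03 − 2.58 = 20.45; Orosirian 2050 − 1800 = 250; Devonian 419.2 − 358.9 = 60.3; Triassic 251.902 − 201.4 = 50.502; Tonian 1000 − 720 = 280.
Ranking these from longest: Tonian > Orosirian > Devonian > Jurassic > Triassic > Neogene.
Position 2 in that ranking is Orosirian, which lasted 250 Myr.

Orosirian, 250 million years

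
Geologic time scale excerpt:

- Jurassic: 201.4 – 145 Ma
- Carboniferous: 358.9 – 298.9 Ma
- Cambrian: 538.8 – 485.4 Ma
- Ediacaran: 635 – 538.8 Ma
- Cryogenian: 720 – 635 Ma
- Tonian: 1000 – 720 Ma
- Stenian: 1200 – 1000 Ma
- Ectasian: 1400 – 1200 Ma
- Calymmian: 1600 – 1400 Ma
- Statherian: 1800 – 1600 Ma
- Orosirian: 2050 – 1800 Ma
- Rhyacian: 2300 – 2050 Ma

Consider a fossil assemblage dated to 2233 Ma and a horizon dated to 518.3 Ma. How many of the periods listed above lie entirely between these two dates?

The older date is 2233 Ma and the younger is 518.3 Ma.
Periods with start < 2233 and end > 518.3 Ma: Orosirian (2050–1800), Statherian (1800–1600), Calymmian (1600–1400), Ectasian (1400–1200), Stenian (1200–1000), Tonian (1000–720), Cryogenian (720–635), Ediacaran (635–538.8).
That is 8 complete periods.

8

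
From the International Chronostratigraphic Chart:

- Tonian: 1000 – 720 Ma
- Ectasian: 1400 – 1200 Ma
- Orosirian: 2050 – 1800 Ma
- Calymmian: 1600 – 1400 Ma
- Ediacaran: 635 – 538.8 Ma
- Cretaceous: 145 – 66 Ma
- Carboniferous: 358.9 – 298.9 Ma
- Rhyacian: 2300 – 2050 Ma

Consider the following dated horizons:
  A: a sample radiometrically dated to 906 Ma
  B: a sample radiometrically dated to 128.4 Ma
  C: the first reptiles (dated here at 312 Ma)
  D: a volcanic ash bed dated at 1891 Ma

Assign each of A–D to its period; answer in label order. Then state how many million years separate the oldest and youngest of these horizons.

Match each age against the start–end ranges in the excerpt: A = 906 Ma → Tonian (1000–720); B = 128.4 Ma → Cretaceous (145–66); C = 312 Ma → Carboniferous (358.9–298.9); D = 1891 Ma → Orosirian (2050–1800).
The largest age is 1891 Ma and the smallest is 128.4 Ma; their difference is 1762.6 Myr.

A — Tonian; B — Cretaceous; C — Carboniferous; D — Orosirian; span 1762.6 million years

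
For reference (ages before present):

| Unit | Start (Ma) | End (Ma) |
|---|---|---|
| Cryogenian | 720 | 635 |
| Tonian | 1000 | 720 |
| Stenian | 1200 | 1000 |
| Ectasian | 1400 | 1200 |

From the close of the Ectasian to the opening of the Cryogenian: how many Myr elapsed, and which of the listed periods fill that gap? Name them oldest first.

480 million years; Stenian, Tonian

The Ectasian closes at 1200 Ma and the Cryogenian opens at 720 Ma, so the interval is 1200 − 720 = 480 Myr.
A period fits inside if it starts at or after 1200 Ma and ends at or before 720 Ma; oldest first that gives Stenian, Tonian.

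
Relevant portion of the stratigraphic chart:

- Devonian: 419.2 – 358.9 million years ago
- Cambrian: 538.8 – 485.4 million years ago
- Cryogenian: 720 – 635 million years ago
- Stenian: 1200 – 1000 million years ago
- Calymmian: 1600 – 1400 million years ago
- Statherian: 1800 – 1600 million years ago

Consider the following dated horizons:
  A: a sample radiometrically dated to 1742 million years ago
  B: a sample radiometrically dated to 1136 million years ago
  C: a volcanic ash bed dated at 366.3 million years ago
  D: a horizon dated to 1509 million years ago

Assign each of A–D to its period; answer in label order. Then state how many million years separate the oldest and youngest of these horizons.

A: 1742 Ma lies in 1800–1600 Ma, so Statherian.
B: 1136 Ma lies in 1200–1000 Ma, so Stenian.
C: 366.3 Ma lies in 419.2–358.9 Ma, so Devonian.
D: 1509 Ma lies in 1600–1400 Ma, so Calymmian.
Oldest = 1742 Ma, youngest = 366.3 Ma → span 1375.7 Myr.

A — Statherian; B — Stenian; C — Devonian; D — Calymmian; span 1375.7 million years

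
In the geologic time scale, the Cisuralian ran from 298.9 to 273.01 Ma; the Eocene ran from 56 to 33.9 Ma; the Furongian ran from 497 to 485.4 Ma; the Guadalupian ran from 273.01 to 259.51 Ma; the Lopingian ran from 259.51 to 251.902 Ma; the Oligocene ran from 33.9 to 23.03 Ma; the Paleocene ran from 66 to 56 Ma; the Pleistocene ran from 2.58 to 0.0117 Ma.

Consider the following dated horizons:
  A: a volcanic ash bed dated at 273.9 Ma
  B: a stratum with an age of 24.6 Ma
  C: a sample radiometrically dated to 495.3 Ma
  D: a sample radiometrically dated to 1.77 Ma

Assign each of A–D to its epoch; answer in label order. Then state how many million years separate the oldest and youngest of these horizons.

A: 273.9 Ma lies in 298.9–273.01 Ma, so Cisuralian.
B: 24.6 Ma lies in 33.9–23.03 Ma, so Oligocene.
C: 495.3 Ma lies in 497–485.4 Ma, so Furongian.
D: 1.77 Ma lies in 2.58–0.0117 Ma, so Pleistocene.
Oldest = 495.3 Ma, youngest = 1.77 Ma → span 493.53 Myr.

A — Cisuralian; B — Oligocene; C — Furongian; D — Pleistocene; span 493.53 million years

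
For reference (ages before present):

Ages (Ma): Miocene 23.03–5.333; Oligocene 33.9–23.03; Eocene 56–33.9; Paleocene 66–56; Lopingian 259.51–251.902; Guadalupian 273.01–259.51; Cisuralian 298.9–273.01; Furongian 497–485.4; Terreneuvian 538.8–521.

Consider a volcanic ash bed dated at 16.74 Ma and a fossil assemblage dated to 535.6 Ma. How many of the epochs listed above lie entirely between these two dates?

7

535.6 Ma sits inside the Terreneuvian (538.8–521) and 16.74 Ma inside the Miocene (23.03–5.333); neither of those is wholly between the two dates.
The listed epochs lying completely between them are Furongian, Cisuralian, Guadalupian, Lopingian, Paleocene, Eocene, Oligocene — 7 in all.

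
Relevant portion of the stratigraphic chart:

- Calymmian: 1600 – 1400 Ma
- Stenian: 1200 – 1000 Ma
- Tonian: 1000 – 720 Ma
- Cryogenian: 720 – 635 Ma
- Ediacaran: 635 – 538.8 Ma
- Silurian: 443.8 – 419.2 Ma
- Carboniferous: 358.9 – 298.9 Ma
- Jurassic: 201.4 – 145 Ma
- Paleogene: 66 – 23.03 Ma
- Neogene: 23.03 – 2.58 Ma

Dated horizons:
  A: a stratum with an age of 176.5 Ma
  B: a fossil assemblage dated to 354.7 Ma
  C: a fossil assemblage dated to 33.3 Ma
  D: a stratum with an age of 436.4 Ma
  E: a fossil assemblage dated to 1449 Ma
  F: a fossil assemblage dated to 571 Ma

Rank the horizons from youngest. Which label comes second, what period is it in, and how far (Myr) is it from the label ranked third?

A, in the Jurassic; 178.2 million years to B

Sorted youngest-first by Ma: C (33.3), A (176.5), B (354.7), D (436.4), F (571), E (1449).
The second youngest is A at 176.5 Ma, which lies in 201.4–145 Ma: the Jurassic.
The third youngest is B at 354.7 Ma; separation = |176.5 − 354.7| = 178.2 Myr.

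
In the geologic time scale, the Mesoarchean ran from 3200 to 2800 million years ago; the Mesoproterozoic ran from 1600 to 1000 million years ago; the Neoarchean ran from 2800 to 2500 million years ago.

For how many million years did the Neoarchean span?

2800 − 2500 = 300 million years.

300 million years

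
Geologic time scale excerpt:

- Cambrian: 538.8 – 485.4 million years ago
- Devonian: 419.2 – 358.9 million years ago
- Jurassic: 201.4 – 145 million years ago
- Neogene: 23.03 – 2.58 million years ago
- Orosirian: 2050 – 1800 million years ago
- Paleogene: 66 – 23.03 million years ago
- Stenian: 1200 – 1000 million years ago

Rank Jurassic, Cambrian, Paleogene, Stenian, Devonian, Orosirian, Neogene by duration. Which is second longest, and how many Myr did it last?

Stenian, 200 million years

Durations: Jurassic 56.4; Cambrian 53.4; Paleogene 42.97; Stenian 200; Devonian 60.3; Orosirian 250; Neogene 20.45 Myr.
Sorted longest-first: Orosirian (250), Stenian (200), Devonian (60.3), Jurassic (56.4), Cambrian (53.4), Paleogene (42.97), Neogene (20.45).
The second longest is Stenian at 200 Myr.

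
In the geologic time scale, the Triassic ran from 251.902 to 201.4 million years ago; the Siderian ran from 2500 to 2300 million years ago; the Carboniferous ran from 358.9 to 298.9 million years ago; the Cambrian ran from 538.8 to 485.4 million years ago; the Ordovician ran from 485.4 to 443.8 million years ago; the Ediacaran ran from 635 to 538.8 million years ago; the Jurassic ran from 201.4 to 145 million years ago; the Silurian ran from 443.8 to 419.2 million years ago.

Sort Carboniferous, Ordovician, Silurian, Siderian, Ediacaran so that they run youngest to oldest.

Read off each span (Ma): Carboniferous 358.9–298.9; Ordovician 485.4–443.8; Silurian 443.8–419.2; Siderian 2500–2300; Ediacaran 635–538.8.
Larger Ma is older, so oldest→youngest is Siderian, Ediacaran, Ordovician, Silurian, Carboniferous; reverse it for youngest→oldest.

Carboniferous, Silurian, Ordovician, Ediacaran, Siderian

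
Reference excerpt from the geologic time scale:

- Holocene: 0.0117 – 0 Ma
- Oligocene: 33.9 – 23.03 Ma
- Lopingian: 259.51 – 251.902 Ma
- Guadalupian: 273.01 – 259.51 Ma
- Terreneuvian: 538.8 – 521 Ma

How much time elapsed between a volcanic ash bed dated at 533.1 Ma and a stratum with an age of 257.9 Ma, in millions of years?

533.1 − 257.9 = 275.2 million years.

275.2 million years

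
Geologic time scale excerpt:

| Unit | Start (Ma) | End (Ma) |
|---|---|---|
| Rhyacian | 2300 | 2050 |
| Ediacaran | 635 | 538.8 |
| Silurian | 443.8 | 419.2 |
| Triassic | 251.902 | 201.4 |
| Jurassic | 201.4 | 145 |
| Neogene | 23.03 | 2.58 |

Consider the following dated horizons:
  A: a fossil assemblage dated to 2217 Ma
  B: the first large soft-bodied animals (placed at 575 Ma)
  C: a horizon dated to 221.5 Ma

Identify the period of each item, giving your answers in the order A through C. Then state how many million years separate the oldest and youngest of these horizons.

A: 2217 Ma lies in 2300–2050 Ma, so Rhyacian.
B: 575 Ma lies in 635–538.8 Ma, so Ediacaran.
C: 221.5 Ma lies in 251.902–201.4 Ma, so Triassic.
Oldest = 2217 Ma, youngest = 221.5 Ma → span 1995.5 Myr.

A — Rhyacian; B — Ediacaran; C — Triassic; span 1995.5 million years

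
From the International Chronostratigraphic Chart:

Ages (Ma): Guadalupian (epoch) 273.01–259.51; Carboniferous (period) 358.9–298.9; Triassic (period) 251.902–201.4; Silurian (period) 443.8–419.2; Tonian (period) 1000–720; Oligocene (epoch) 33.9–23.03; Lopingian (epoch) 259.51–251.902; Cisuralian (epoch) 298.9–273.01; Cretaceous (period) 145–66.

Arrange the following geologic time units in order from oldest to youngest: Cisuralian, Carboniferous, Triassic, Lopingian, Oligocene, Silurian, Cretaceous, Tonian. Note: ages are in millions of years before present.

Tonian, Silurian, Carboniferous, Cisuralian, Lopingian, Triassic, Cretaceous, Oligocene

Read off each span (Ma): Cisuralian 298.9–273.01; Carboniferous 358.9–298.9; Triassic 251.902–201.4; Lopingian 259.51–251.902; Oligocene 33.9–23.03; Silurian 443.8–419.2; Cretaceous 145–66; Tonian 1000–720.
Larger Ma is older, so oldest→youngest is Tonian, Silurian, Carboniferous, Cisuralian, Lopingian, Triassic, Cretaceous, Oligocene.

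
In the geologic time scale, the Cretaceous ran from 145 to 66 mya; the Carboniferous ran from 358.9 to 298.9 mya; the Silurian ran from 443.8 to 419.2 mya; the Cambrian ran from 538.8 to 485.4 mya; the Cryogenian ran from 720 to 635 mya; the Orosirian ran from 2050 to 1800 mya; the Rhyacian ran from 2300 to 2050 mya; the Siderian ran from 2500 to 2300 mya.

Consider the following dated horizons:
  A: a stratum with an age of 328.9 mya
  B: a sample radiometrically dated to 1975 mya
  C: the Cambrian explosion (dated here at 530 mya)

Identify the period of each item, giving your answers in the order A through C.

A: 328.9 Ma lies in 358.9–298.9 Ma, so Carboniferous.
B: 1975 Ma lies in 2050–1800 Ma, so Orosirian.
C: 530 Ma lies in 538.8–485.4 Ma, so Cambrian.

A — Carboniferous; B — Orosirian; C — Cambrian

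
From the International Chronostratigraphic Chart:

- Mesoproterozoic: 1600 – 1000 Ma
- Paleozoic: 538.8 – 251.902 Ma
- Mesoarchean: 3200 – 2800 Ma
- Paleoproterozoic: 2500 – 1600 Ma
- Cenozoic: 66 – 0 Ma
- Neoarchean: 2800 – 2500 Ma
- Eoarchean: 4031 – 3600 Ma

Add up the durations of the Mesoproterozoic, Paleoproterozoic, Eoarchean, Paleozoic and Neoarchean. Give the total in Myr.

2517.898 million years

Duration is start − end for each: (1600 − 1000) + (2500 − 1600) + (4031 − 3600) + (538.8 − 251.902) + (2800 − 2500).
That is 600 + 900 + 431 + 286.898 + 300, which totals 2517.898 million years.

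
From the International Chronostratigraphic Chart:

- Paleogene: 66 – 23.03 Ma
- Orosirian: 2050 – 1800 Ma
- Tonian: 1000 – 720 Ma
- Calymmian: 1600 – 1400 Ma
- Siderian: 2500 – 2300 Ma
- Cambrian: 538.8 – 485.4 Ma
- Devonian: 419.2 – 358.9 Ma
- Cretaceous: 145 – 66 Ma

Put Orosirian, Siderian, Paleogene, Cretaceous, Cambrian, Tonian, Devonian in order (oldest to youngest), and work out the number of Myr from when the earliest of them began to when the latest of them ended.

From the excerpt: Orosirian 2050–1800; Siderian 2500–2300; Paleogene 66–23.03; Cretaceous 145–66; Cambrian 538.8–485.4; Tonian 1000–720; Devonian 419.2–358.9 (Ma).
Larger Ma is earlier, so the oldest is Siderian and the youngest is Paleogene; oldest to youngest: Siderian, Orosirian, Tonian, Cambrian, Devonian, Cretaceous, Paleogene.
Oldest start 2500 minus youngest end 23.03 gives 2476.97 Myr overall.

Siderian → Orosirian → Tonian → Cambrian → Devonian → Cretaceous → Paleogene; total span 2476.97 Myr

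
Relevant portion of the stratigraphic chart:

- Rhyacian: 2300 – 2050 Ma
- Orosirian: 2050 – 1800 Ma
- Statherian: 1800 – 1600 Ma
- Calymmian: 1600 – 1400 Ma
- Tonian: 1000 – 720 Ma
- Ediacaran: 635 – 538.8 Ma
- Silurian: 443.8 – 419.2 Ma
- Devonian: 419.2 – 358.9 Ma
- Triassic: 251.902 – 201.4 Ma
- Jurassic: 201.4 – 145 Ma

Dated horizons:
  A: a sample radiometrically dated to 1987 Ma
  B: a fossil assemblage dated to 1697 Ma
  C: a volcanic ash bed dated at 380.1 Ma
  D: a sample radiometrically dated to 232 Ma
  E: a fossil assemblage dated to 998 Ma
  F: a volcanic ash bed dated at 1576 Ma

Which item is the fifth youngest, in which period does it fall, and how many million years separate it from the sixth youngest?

Sorted youngest-first by Ma: D (232), C (380.1), E (998), F (1576), B (1697), A (1987).
The fifth youngest is B at 1697 Ma, which lies in 1800–1600 Ma: the Statherian.
The sixth youngest is A at 1987 Ma; separation = |1697 − 1987| = 290 Myr.

B, in the Statherian; 290 million years to A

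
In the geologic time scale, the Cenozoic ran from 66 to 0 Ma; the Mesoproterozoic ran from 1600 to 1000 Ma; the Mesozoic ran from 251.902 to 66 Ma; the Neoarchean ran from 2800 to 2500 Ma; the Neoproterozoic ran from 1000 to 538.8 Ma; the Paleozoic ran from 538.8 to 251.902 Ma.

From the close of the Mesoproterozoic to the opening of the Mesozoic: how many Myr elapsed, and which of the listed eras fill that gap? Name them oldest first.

748.098 million years; Neoproterozoic, Paleozoic

End of Mesoproterozoic = 1000 Ma; start of Mesozoic = 251.902 Ma.
Gap = 1000 − 251.902 = 748.098 Myr.
Eras wholly inside 1000–251.902 Ma: Neoproterozoic (1000–538.8), Paleozoic (538.8–251.902).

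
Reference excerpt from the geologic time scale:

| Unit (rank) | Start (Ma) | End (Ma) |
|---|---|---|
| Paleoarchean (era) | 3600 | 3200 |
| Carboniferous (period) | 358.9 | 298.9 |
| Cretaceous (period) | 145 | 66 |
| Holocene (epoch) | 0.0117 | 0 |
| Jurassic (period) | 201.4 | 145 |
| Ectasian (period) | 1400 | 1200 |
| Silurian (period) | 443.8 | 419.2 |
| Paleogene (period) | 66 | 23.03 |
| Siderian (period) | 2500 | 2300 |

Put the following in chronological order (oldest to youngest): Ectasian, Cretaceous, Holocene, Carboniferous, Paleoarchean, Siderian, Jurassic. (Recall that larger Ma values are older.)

The oldest of these is Paleoarchean (starts 3600 Ma) and the youngest is Holocene (ends 0 Ma).
In between, by decreasing start age: Siderian (2500), Ectasian (1400), Carboniferous (358.9), Jurassic (201.4), Cretaceous (145).

Paleoarchean, then Siderian, then Ectasian, then Carboniferous, then Jurassic, then Cretaceous, then Holocene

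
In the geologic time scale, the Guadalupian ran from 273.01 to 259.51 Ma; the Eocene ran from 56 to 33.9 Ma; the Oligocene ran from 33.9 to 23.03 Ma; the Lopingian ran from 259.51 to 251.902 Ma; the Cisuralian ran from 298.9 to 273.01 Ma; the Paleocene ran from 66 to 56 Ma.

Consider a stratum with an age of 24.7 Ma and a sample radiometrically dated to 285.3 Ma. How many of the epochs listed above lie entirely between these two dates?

The older date is 285.3 Ma and the younger is 24.7 Ma.
Epochs with start < 285.3 and end > 24.7 Ma: Guadalupian (273.01–259.51), Lopingian (259.51–251.902), Paleocene (66–56), Eocene (56–33.9).
That is 4 complete epochs.

4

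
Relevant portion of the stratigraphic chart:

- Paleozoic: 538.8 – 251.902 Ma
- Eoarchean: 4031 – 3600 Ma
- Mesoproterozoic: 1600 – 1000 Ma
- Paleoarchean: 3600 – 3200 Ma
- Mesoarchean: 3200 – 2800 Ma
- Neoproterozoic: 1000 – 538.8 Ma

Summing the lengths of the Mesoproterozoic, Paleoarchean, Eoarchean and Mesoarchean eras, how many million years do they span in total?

1831 million years

Duration is start − end for each: (1600 − 1000) + (3600 − 3200) + (4031 − 3600) + (3200 − 2800).
That is 600 + 400 + 431 + 400, which totals 1831 million years.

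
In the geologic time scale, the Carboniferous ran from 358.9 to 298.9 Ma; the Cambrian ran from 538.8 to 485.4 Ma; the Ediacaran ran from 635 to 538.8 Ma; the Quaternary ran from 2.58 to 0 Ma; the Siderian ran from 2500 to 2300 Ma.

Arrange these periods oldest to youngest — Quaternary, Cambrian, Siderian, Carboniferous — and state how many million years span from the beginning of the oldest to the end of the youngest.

Siderian → Cambrian → Carboniferous → Quaternary; total span 2500 Myr

From the excerpt: Quaternary 2.58–0; Cambrian 538.8–485.4; Siderian 2500–2300; Carboniferous 358.9–298.9 (Ma).
Larger Ma is earlier, so the oldest is Siderian and the youngest is Quaternary; oldest to youngest: Siderian, Cambrian, Carboniferous, Quaternary.
Oldest start 2500 minus youngest end 0 gives 2500 Myr overall.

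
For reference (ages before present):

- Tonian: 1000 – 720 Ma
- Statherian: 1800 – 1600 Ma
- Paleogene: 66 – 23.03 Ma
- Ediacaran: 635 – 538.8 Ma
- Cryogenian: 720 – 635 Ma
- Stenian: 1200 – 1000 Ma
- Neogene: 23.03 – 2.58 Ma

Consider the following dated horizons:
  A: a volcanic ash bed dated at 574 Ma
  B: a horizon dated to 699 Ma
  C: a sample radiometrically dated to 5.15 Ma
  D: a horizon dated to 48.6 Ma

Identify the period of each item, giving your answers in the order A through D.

Match each age against the start–end ranges in the excerpt: A = 574 Ma → Ediacaran (635–538.8); B = 699 Ma → Cryogenian (720–635); C = 5.15 Ma → Neogene (23.03–2.58); D = 48.6 Ma → Paleogene (66–23.03).

A — Ediacaran; B — Cryogenian; C — Neogene; D — Paleogene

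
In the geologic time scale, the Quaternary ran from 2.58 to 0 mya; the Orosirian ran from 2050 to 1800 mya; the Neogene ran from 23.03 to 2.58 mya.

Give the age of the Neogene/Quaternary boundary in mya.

2.58 mya

The Neogene ends and the Quaternary begins at 2.58 mya.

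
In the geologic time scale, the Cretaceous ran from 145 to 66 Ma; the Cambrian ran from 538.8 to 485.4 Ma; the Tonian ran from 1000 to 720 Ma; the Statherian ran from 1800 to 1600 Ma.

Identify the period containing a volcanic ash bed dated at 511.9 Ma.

511.9 Ma lies between 538.8 and 485.4 Ma, so it falls in the Cambrian.

Cambrian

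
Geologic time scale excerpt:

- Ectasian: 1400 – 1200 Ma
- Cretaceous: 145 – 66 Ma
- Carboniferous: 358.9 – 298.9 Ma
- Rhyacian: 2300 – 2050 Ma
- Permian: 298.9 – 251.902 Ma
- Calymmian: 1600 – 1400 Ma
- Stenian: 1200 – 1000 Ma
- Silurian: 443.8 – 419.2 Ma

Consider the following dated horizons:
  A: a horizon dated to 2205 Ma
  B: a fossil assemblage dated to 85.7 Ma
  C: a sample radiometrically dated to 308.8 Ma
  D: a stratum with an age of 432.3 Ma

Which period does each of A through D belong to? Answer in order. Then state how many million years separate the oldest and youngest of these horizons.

A — Rhyacian; B — Cretaceous; C — Carboniferous; D — Silurian; span 2119.3 million years

Match each age against the start–end ranges in the excerpt: A = 2205 Ma → Rhyacian (2300–2050); B = 85.7 Ma → Cretaceous (145–66); C = 308.8 Ma → Carboniferous (358.9–298.9); D = 432.3 Ma → Silurian (443.8–419.2).
The largest age is 2205 Ma and the smallest is 85.7 Ma; their difference is 2119.3 Myr.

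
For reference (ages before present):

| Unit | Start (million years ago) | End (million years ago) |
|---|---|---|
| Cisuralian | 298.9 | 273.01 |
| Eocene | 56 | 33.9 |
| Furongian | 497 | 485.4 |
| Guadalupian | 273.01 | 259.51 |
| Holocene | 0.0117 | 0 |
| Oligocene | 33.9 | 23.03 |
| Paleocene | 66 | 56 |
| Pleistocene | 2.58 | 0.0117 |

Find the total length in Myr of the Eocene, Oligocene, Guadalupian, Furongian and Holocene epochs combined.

58.0817 million years

Each duration: Eocene = 22.1; Oligocene = 10.87; Guadalupian = 13.5; Furongian = 11.6; Holocene = 0.0117.
Sum: 22.1 + 10.87 + 13.5 + 11.6 + 0.0117 = 58.0817 Myr.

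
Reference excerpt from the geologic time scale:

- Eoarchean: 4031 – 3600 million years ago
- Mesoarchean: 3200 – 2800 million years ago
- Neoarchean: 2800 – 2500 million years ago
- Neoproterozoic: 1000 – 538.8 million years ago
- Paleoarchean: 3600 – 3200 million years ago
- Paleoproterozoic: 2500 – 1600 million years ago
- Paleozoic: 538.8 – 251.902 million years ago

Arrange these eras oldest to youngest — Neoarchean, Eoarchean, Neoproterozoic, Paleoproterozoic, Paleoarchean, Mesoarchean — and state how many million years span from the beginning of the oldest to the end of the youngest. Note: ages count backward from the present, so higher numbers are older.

Start ages (Ma): Eoarchean 4031, Paleoarchean 3600, Mesoarchean 3200, Neoarchean 2800, Paleoproterozoic 2500, Neoproterozoic 1000.
Ordered oldest to youngest: Eoarchean, Paleoarchean, Mesoarchean, Neoarchean, Paleoproterozoic, Neoproterozoic.
Span = 4031 − 538.8 = 3492.2 Myr.

Eoarchean, Paleoarchean, Mesoarchean, Neoarchean, Paleoproterozoic, Neoproterozoic; total span 3492.2 Myr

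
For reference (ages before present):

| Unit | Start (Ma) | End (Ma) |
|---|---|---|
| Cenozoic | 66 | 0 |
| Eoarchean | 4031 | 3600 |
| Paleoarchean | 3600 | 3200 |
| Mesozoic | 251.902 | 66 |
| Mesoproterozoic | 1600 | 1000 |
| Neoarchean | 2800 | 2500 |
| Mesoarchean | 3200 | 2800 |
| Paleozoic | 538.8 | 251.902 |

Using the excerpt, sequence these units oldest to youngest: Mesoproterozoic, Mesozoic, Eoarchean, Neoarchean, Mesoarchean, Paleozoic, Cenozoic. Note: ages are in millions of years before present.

Sorting by start age (descending Ma, since larger Ma = older): Eoarchean start 4031, Mesoarchean start 3200, Neoarchean start 2800, Mesoproterozoic start 1600, Paleozoic start 538.8, Mesozoic start 251.902, Cenozoic start 66.

Eoarchean → Mesoarchean → Neoarchean → Mesoproterozoic → Paleozoic → Mesozoic → Cenozoic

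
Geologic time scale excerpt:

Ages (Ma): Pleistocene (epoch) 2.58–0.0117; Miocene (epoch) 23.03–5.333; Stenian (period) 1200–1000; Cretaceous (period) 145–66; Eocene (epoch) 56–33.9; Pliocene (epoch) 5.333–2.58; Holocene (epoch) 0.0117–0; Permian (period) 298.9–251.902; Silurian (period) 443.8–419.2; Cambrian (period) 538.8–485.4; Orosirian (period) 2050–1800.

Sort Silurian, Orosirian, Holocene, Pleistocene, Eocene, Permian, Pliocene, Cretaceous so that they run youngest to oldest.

Sorting by start age (ascending Ma, since larger Ma = older): Holocene began 0.0117, Pleistocene began 2.58, Pliocene began 5.333, Eocene began 56, Cretaceous began 145, Permian began 298.9, Silurian began 443.8, Orosirian began 2050.

Holocene, Pleistocene, Pliocene, Eocene, Cretaceous, Permian, Silurian, Orosirian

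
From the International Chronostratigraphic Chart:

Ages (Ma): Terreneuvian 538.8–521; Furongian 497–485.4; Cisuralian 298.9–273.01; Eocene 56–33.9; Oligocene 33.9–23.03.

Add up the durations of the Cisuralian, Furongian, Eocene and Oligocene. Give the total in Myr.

Each duration: Cisuralian = 25.89; Furongian = 11.6; Eocene = 22.1; Oligocene = 10.87.
Sum: 25.89 + 11.6 + 22.1 + 10.87 = 70.46 Myr.

70.46 million years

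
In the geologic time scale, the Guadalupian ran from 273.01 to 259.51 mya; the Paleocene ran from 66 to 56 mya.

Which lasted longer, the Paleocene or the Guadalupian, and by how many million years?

Guadalupian, by 3.5 million years

Paleocene: 66 − 56 = 10 Myr.
Guadalupian: 273.01 − 259.51 = 13.5 Myr.
Difference: 13.5 − 10 = 3.5 Myr, so the Guadalupian was longer.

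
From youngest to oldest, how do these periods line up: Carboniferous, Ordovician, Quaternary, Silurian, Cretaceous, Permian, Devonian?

Quaternary → Cretaceous → Permian → Carboniferous → Devonian → Silurian → Ordovician

Era membership (oldest first within each) — Paleozoic: Ordovician, Silurian, Devonian, Carboniferous, Permian; Mesozoic: Cretaceous; Cenozoic: Quaternary. Paleozoic precedes Mesozoic, which precedes Cenozoic. Concatenating the groups in that era order and then reversing gives youngest to oldest.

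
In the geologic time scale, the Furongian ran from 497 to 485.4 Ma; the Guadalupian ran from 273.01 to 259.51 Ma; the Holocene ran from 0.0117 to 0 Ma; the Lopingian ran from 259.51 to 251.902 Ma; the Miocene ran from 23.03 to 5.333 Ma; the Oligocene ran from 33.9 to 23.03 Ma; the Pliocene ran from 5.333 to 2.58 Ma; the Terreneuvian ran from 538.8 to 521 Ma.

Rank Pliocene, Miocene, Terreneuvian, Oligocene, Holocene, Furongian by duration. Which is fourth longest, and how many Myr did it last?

Durations: Pliocene 2.753; Miocene 17.697; Terreneuvian 17.8; Oligocene 10.87; Holocene 0.0117; Furongian 11.6 Myr.
Sorted longest-first: Terreneuvian (17.8), Miocene (17.697), Furongian (11.6), Oligocene (10.87), Pliocene (2.753), Holocene (0.0117).
The fourth longest is Oligocene at 10.87 Myr.

Oligocene, 10.87 million years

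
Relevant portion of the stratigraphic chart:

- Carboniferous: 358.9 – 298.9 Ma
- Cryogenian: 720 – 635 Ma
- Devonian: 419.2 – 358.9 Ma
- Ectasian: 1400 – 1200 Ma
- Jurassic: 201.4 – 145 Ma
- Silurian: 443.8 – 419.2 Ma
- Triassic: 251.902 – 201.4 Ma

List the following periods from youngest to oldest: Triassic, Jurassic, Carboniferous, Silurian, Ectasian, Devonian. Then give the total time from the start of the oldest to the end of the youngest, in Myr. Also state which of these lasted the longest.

Start ages (Ma): Ectasian 1400, Silurian 443.8, Devonian 419.2, Carboniferous 358.9, Triassic 251.902, Jurassic 201.4.
Ordered youngest to oldest: Jurassic, Triassic, Carboniferous, Devonian, Silurian, Ectasian.
Span = 1400 − 145 = 1255 Myr.
Durations: Carboniferous 60, Ectasian 200, Jurassic 56.4, Silurian 24.6, Devonian 60.3, Triassic 50.502 → longest is Ectasian (200 Myr).

Jurassic → Triassic → Carboniferous → Devonian → Silurian → Ectasian; total span 1255 Myr; longest is Ectasian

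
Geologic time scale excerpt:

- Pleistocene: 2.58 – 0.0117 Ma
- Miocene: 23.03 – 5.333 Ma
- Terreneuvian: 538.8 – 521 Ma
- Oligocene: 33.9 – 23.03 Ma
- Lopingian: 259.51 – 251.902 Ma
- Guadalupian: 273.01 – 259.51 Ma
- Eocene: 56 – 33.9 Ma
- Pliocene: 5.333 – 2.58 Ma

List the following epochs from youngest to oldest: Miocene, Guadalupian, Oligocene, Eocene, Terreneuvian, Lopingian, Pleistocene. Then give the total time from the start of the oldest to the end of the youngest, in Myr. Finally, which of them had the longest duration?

Pleistocene → Miocene → Oligocene → Eocene → Lopingian → Guadalupian → Terreneuvian; total span 538.7883 Myr; longest is Eocene

From the excerpt: Miocene 23.03–5.333; Guadalupian 273.01–259.51; Oligocene 33.9–23.03; Eocene 56–33.9; Terreneuvian 538.8–521; Lopingian 259.51–251.902; Pleistocene 2.58–0.0117 (Ma).
Larger Ma is earlier, so the oldest is Terreneuvian and the youngest is Pleistocene; youngest to oldest: Pleistocene, Miocene, Oligocene, Eocene, Lopingian, Guadalupian, Terreneuvian.
Oldest start 538.8 minus youngest end 0.0117 gives 538.7883 Myr overall.
Individual lengths (start − end): Pleistocene 2.5683; Lopingian 7.608; Miocene 17.697; Guadalupian 13.5; Terreneuvian 17.8; Oligocene 10.87; Eocene 22.1. The largest is Eocene at 22.1 Myr.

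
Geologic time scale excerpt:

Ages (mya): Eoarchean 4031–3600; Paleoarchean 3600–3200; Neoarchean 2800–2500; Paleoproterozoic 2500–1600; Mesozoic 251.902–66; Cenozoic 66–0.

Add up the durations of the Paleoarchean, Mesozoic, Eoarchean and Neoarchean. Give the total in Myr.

Duration is start − end for each: (3600 − 3200) + (251.902 − 66) + (4031 − 3600) + (2800 − 2500).
That is 400 + 185.902 + 431 + 300, which totals 1316.902 million years.

1316.902 million years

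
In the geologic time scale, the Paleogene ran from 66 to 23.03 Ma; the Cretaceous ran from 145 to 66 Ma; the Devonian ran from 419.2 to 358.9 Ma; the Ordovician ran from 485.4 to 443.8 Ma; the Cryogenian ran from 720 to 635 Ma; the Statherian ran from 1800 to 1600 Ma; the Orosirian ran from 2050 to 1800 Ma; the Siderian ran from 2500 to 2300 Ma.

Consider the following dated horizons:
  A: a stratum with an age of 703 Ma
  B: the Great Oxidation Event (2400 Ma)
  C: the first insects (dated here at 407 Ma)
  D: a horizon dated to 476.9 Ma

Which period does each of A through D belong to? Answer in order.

A — Cryogenian; B — Siderian; C — Devonian; D — Ordovician

Match each age against the start–end ranges in the excerpt: A = 703 Ma → Cryogenian (720–635); B = 2400 Ma → Siderian (2500–2300); C = 407 Ma → Devonian (419.2–358.9); D = 476.9 Ma → Ordovician (485.4–443.8).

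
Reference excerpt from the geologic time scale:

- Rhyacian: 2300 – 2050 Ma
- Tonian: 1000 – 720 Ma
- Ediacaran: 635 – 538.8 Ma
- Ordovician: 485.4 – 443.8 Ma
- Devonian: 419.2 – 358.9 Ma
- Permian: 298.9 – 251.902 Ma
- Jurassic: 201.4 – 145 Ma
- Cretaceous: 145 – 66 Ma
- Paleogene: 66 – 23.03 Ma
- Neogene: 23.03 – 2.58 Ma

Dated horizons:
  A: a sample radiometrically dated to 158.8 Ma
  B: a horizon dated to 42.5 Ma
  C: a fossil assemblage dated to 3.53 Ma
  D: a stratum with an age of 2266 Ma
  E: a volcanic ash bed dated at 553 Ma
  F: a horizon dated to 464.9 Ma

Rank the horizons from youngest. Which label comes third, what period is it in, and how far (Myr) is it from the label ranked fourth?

Smaller Ma means younger, so youngest first: C 3.53 < B 42.5 < A 158.8 < F 464.9 < E 553 < D 2266.
Counting 3 along gives A (158.8 Ma); the excerpt puts that inside the Jurassic, 201.4–145 Ma.
Next in line is F (464.9 Ma), and 464.9 − 158.8 = 306.1 Myr.

A, in the Jurassic; 306.1 million years to F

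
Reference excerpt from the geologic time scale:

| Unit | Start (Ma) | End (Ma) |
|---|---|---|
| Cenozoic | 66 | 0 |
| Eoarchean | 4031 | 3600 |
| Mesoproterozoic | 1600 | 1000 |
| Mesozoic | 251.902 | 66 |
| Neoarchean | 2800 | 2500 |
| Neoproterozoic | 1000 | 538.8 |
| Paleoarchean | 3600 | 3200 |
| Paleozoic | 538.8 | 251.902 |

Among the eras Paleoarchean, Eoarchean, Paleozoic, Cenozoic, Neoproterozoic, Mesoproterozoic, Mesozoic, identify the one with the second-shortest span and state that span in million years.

Start − end for each: Paleoarchean 3600 − 3200 = 400; Eoarchean 4031 − 3600 = 431; Paleozoic 538.8 − 251.902 = 286.898; Cenozoic 66 − 0 = 66; Neoproterozoic 1000 − 538.8 = 461.2; Mesoproterozoic 1600 − 1000 = 600; Mesozoic 251.902 − 66 = 185.902.
Ranking these from shortest: Cenozoic < Mesozoic < Paleozoic < Paleoarchean < Eoarchean < Neoproterozoic < Mesoproterozoic.
Position 2 in that ranking is Mesozoic, which lasted 185.902 Myr.

Mesozoic, 185.902 million years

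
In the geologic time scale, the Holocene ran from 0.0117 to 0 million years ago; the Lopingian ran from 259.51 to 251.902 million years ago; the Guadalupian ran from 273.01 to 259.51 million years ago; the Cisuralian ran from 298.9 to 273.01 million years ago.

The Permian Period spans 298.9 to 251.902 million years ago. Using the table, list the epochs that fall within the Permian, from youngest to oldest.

Lopingian, Guadalupian, Cisuralian

Epochs with both bounds inside 298.9–251.902 Ma: Lopingian (259.51–251.902), Guadalupian (273.01–259.51), Cisuralian (298.9–273.01).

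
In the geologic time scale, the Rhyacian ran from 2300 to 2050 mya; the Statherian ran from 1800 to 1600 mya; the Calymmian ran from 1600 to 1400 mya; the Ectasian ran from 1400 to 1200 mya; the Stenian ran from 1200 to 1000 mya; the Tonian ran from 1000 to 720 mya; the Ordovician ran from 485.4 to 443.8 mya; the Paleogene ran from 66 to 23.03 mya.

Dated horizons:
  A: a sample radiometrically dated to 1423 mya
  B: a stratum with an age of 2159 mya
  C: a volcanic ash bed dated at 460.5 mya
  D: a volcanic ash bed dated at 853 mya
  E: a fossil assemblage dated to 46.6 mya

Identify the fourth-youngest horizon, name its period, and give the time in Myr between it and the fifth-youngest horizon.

Smaller Ma means younger, so youngest first: E 46.6 < C 460.5 < D 853 < A 1423 < B 2159.
Counting 4 along gives A (1423 Ma); the excerpt puts that inside the Calymmian, 1600–1400 Ma.
Next in line is B (2159 Ma), and 2159 − 1423 = 736 Myr.

A, in the Calymmian; 736 million years to B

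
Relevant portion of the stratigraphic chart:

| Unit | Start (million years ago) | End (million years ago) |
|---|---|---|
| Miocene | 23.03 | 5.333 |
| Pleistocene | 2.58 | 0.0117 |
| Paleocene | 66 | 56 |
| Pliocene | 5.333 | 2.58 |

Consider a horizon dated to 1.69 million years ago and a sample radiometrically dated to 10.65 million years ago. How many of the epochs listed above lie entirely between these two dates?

1

10.65 Ma sits inside the Miocene (23.03–5.333) and 1.69 Ma inside the Pleistocene (2.58–0.0117); neither of those is wholly between the two dates.
The listed epochs lying completely between them are Pliocene — 1 in all.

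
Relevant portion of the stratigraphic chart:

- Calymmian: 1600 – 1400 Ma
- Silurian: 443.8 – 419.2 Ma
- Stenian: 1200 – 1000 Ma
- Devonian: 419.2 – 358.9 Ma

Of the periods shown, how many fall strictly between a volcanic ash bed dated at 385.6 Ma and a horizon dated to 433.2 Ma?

0

Checking each listed span, none has both start < 433.2 Ma and end > 385.6 Ma — every period straddles one of the two dates or lies outside them — so the count is 0.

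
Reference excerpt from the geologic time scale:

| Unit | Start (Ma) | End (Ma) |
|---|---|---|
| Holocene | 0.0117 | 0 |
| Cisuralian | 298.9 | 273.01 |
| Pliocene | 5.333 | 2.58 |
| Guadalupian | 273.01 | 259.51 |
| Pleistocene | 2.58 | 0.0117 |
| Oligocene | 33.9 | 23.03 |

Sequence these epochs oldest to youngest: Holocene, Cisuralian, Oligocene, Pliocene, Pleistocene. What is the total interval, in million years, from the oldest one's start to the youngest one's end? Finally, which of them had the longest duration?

Start ages (Ma): Cisuralian 298.9, Oligocene 33.9, Pliocene 5.333, Pleistocene 2.58, Holocene 0.0117.
Ordered oldest to youngest: Cisuralian, Oligocene, Pliocene, Pleistocene, Holocene.
Span = 298.9 − 0 = 298.9 Myr.
Durations: Holocene 0.0117, Pleistocene 2.5683, Pliocene 2.753, Oligocene 10.87, Cisuralian 25.89 → longest is Cisuralian (25.89 Myr).

Cisuralian, Oligocene, Pliocene, Pleistocene, Holocene; total span 298.9 Myr; longest is Cisuralian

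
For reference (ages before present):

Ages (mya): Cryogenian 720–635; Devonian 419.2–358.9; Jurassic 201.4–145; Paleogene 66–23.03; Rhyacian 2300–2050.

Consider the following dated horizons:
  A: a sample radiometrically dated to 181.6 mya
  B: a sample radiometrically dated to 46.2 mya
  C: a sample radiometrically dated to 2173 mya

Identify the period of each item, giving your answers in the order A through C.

A — Jurassic; B — Paleogene; C — Rhyacian

Match each age against the start–end ranges in the excerpt: A = 181.6 Ma → Jurassic (201.4–145); B = 46.2 Ma → Paleogene (66–23.03); C = 2173 Ma → Rhyacian (2300–2050).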